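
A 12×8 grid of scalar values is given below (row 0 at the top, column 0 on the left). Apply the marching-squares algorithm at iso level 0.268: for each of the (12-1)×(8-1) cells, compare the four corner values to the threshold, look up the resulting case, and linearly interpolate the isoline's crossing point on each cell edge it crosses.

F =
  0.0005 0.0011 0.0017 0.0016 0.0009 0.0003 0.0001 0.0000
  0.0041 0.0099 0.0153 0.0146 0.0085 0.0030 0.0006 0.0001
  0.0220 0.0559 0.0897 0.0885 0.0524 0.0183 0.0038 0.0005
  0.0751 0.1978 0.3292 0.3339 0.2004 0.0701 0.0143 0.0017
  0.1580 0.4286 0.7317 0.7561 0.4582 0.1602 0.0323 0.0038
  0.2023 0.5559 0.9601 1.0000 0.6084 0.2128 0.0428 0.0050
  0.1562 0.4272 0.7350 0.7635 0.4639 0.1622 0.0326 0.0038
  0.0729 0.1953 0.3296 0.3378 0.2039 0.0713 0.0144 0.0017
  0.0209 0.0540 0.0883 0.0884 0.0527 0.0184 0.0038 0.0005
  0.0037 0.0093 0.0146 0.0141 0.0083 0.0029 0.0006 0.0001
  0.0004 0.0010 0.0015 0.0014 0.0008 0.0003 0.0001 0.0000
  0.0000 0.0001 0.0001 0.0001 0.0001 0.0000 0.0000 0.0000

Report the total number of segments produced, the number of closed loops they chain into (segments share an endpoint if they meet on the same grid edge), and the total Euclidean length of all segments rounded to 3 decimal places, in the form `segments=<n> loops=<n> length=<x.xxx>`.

segments=18 loops=1 length=14.443

cell (2,1): code 0100 → (2.744,2.000)–(3.000,1.534)
cell (2,2): code 1100 → (2.731,3.000)–(2.744,2.000)
cell (2,3): code 1000 → (3.000,3.494)–(2.731,3.000)
cell (3,0): code 0100 → (3.304,1.000)–(4.000,0.407)
cell (3,1): code 1110 → (3.000,1.534)–(3.304,1.000)
cell (3,3): code 1101 → (3.262,4.000)–(3.000,3.494)
cell (3,4): code 1000 → (4.000,4.638)–(3.262,4.000)
cell (4,0): code 0110 → (4.000,0.407)–(5.000,0.186)
cell (4,4): code 1001 → (5.000,4.860)–(4.000,4.638)
cell (5,0): code 0110 → (5.000,0.186)–(6.000,0.413)
cell (5,4): code 1001 → (6.000,4.649)–(5.000,4.860)
cell (6,0): code 0010 → (6.000,0.413)–(6.687,1.000)
cell (6,1): code 0111 → (6.687,1.000)–(7.000,1.541)
cell (6,3): code 1011 → (7.000,3.521)–(6.753,4.000)
cell (6,4): code 0001 → (6.753,4.000)–(6.000,4.649)
cell (7,1): code 0010 → (7.000,1.541)–(7.255,2.000)
cell (7,2): code 0011 → (7.255,2.000)–(7.280,3.000)
cell (7,3): code 0001 → (7.280,3.000)–(7.000,3.521)
total: 18 segments, chained into 1 closed loop(s), length Σ = 14.443383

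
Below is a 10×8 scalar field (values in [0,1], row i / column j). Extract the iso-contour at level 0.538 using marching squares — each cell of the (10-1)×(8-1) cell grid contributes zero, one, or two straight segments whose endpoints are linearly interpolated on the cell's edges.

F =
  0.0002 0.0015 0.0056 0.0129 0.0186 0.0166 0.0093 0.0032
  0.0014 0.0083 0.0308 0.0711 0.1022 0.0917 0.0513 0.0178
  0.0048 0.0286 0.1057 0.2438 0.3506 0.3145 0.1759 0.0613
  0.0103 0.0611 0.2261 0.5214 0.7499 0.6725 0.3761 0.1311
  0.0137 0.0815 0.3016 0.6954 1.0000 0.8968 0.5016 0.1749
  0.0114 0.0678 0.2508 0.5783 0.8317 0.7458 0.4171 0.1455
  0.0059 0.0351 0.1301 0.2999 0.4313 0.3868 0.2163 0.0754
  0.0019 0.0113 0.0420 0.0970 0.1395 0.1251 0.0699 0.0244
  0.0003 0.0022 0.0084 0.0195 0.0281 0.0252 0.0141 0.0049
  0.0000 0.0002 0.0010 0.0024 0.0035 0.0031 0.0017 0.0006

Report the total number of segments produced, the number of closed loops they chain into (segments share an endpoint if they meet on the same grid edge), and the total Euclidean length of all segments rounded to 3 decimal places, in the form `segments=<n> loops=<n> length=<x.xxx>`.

cell (2,3): code 0100 → (2.469,4.000)–(3.000,3.073)
cell (2,4): code 1100 → (2.624,5.000)–(2.469,4.000)
cell (2,5): code 1000 → (3.000,5.454)–(2.624,5.000)
cell (3,2): code 0100 → (3.095,3.000)–(4.000,2.600)
cell (3,3): code 1110 → (3.000,3.073)–(3.095,3.000)
cell (3,5): code 1001 → (4.000,5.908)–(3.000,5.454)
cell (4,2): code 0110 → (4.000,2.600)–(5.000,2.877)
cell (4,5): code 1001 → (5.000,5.632)–(4.000,5.908)
cell (5,2): code 0010 → (5.000,2.877)–(5.145,3.000)
cell (5,3): code 0011 → (5.145,3.000)–(5.734,4.000)
cell (5,4): code 0011 → (5.734,4.000)–(5.579,5.000)
cell (5,5): code 0001 → (5.579,5.000)–(5.000,5.632)
total: 12 segments, chained into 1 closed loop(s), length Σ = 10.171030

segments=12 loops=1 length=10.171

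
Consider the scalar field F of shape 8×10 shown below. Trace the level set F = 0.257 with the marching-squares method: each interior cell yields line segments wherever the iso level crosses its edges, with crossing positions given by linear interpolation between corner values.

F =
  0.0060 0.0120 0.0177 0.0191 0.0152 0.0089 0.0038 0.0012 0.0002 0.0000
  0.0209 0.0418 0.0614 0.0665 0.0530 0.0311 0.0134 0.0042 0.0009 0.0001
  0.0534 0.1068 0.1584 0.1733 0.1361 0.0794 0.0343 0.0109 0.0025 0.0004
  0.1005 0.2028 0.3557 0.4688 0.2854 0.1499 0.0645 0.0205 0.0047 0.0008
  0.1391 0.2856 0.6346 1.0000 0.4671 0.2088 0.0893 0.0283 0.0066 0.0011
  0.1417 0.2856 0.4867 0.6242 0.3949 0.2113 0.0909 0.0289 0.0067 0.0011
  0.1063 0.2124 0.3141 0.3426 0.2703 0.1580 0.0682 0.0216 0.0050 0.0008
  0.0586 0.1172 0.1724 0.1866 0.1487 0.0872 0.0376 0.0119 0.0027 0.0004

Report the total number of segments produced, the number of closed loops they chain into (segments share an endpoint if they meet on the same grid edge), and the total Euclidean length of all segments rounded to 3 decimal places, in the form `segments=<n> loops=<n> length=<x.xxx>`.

segments=16 loops=1 length=12.892

cell (2,1): code 0100 → (2.500,2.000)–(3.000,1.354)
cell (2,2): code 1100 → (2.283,3.000)–(2.500,2.000)
cell (2,3): code 1100 → (2.810,4.000)–(2.283,3.000)
cell (2,4): code 1000 → (3.000,4.210)–(2.810,4.000)
cell (3,0): code 0100 → (3.655,1.000)–(4.000,0.805)
cell (3,1): code 1110 → (3.000,1.354)–(3.655,1.000)
cell (3,4): code 1001 → (4.000,4.813)–(3.000,4.210)
cell (4,0): code 0110 → (4.000,0.805)–(5.000,0.801)
cell (4,4): code 1001 → (5.000,4.751)–(4.000,4.813)
cell (5,0): code 0010 → (5.000,0.801)–(5.391,1.000)
cell (5,1): code 0111 → (5.391,1.000)–(6.000,1.439)
cell (5,4): code 1001 → (6.000,4.118)–(5.000,4.751)
cell (6,1): code 0010 → (6.000,1.439)–(6.403,2.000)
cell (6,2): code 0011 → (6.403,2.000)–(6.549,3.000)
cell (6,3): code 0011 → (6.549,3.000)–(6.109,4.000)
cell (6,4): code 0001 → (6.109,4.000)–(6.000,4.118)
total: 16 segments, chained into 1 closed loop(s), length Σ = 12.891805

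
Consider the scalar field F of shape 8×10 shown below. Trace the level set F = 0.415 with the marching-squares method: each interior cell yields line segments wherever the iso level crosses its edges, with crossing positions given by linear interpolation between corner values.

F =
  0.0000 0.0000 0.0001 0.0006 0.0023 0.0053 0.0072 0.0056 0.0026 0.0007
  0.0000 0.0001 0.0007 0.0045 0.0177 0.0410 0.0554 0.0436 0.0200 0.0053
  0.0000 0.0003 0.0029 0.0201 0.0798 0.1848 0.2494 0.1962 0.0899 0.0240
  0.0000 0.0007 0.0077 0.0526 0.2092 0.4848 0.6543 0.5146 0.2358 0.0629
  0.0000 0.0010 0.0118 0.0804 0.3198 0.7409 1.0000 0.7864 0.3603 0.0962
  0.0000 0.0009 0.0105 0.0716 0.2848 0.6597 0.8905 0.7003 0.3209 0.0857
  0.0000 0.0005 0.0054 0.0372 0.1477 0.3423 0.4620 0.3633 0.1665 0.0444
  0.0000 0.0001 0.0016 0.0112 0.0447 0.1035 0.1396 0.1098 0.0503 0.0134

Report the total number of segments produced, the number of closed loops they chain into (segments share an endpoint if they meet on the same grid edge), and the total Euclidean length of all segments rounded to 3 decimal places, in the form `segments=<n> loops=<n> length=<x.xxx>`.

segments=14 loops=1 length=11.440

cell (2,4): code 0100 → (2.767,5.000)–(3.000,4.747)
cell (2,5): code 1100 → (2.409,6.000)–(2.767,5.000)
cell (2,6): code 1100 → (2.687,7.000)–(2.409,6.000)
cell (2,7): code 1000 → (3.000,7.357)–(2.687,7.000)
cell (3,4): code 0110 → (3.000,4.747)–(4.000,4.226)
cell (3,7): code 1001 → (4.000,7.872)–(3.000,7.357)
cell (4,4): code 0110 → (4.000,4.226)–(5.000,4.347)
cell (4,7): code 1001 → (5.000,7.752)–(4.000,7.872)
cell (5,4): code 0010 → (5.000,4.347)–(5.771,5.000)
cell (5,5): code 0111 → (5.771,5.000)–(6.000,5.607)
cell (5,6): code 1011 → (6.000,6.476)–(5.847,7.000)
cell (5,7): code 0001 → (5.847,7.000)–(5.000,7.752)
cell (6,5): code 0010 → (6.000,5.607)–(6.146,6.000)
cell (6,6): code 0001 → (6.146,6.000)–(6.000,6.476)
total: 14 segments, chained into 1 closed loop(s), length Σ = 11.439659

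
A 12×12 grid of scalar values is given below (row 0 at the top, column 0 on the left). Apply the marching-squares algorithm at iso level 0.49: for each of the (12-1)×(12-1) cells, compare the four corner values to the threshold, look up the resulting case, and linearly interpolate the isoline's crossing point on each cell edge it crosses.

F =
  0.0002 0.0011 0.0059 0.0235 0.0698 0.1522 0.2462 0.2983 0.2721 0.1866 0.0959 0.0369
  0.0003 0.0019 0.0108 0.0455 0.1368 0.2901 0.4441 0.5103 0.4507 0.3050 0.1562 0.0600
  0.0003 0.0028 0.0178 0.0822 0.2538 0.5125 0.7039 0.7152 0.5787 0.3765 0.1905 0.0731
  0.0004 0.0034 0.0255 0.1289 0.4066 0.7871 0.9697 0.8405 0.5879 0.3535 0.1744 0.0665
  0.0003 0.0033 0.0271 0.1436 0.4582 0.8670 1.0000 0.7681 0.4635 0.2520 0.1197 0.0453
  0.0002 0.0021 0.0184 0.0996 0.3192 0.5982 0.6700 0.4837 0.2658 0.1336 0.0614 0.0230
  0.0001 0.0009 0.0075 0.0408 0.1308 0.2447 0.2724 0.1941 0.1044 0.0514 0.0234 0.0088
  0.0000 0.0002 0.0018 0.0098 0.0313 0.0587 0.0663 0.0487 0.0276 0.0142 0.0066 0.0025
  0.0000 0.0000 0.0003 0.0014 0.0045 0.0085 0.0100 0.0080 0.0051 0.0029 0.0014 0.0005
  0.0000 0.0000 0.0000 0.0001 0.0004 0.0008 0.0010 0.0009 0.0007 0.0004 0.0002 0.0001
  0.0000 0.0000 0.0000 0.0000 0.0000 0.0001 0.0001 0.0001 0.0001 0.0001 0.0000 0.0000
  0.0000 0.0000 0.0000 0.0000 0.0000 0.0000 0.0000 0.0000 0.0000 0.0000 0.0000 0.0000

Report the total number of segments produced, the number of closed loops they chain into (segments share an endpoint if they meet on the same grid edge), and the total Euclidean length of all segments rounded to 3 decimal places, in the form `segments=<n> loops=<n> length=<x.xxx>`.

cell (0,6): code 0100 → (0.904,7.000)–(1.000,6.693)
cell (0,7): code 1000 → (1.000,7.341)–(0.904,7.000)
cell (1,4): code 0100 → (1.899,5.000)–(2.000,4.913)
cell (1,5): code 1100 → (1.177,6.000)–(1.899,5.000)
cell (1,6): code 1110 → (1.000,6.693)–(1.177,6.000)
cell (1,7): code 1101 → (1.307,8.000)–(1.000,7.341)
cell (1,8): code 1000 → (2.000,8.439)–(1.307,8.000)
cell (2,4): code 0110 → (2.000,4.913)–(3.000,4.219)
cell (2,8): code 1001 → (3.000,8.418)–(2.000,8.439)
cell (3,4): code 0110 → (3.000,4.219)–(4.000,4.078)
cell (3,7): code 1011 → (4.000,7.913)–(3.787,8.000)
cell (3,8): code 0001 → (3.787,8.000)–(3.000,8.418)
cell (4,4): code 0110 → (4.000,4.078)–(5.000,4.612)
cell (4,6): code 1011 → (5.000,6.966)–(4.978,7.000)
cell (4,7): code 0001 → (4.978,7.000)–(4.000,7.913)
cell (5,4): code 0010 → (5.000,4.612)–(5.306,5.000)
cell (5,5): code 0011 → (5.306,5.000)–(5.453,6.000)
cell (5,6): code 0001 → (5.453,6.000)–(5.000,6.966)
total: 18 segments, chained into 1 closed loop(s), length Σ = 13.737152

segments=18 loops=1 length=13.737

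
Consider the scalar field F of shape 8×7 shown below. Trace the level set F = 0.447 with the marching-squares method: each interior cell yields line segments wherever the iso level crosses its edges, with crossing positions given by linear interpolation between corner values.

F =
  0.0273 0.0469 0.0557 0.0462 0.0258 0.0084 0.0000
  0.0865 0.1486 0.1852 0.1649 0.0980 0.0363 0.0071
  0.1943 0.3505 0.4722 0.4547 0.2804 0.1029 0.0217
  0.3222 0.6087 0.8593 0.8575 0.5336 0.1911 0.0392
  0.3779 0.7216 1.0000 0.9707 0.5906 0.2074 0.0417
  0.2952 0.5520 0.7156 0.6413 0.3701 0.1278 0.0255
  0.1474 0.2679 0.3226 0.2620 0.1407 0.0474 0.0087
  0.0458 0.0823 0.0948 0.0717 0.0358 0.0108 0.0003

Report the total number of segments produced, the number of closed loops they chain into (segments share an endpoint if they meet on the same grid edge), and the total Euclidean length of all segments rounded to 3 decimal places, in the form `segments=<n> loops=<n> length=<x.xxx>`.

segments=16 loops=1 length=12.387

cell (1,1): code 0100 → (1.912,2.000)–(2.000,1.793)
cell (1,2): code 1100 → (1.973,3.000)–(1.912,2.000)
cell (1,3): code 1000 → (2.000,3.044)–(1.973,3.000)
cell (2,0): code 0100 → (2.374,1.000)–(3.000,0.436)
cell (2,1): code 1110 → (2.000,1.793)–(2.374,1.000)
cell (2,3): code 1101 → (2.658,4.000)–(2.000,3.044)
cell (2,4): code 1000 → (3.000,4.253)–(2.658,4.000)
cell (3,0): code 0110 → (3.000,0.436)–(4.000,0.201)
cell (3,4): code 1001 → (4.000,4.375)–(3.000,4.253)
cell (4,0): code 0110 → (4.000,0.201)–(5.000,0.591)
cell (4,3): code 1011 → (5.000,3.716)–(4.651,4.000)
cell (4,4): code 0001 → (4.651,4.000)–(4.000,4.375)
cell (5,0): code 0010 → (5.000,0.591)–(5.370,1.000)
cell (5,1): code 0011 → (5.370,1.000)–(5.683,2.000)
cell (5,2): code 0011 → (5.683,2.000)–(5.512,3.000)
cell (5,3): code 0001 → (5.512,3.000)–(5.000,3.716)
total: 16 segments, chained into 1 closed loop(s), length Σ = 12.387056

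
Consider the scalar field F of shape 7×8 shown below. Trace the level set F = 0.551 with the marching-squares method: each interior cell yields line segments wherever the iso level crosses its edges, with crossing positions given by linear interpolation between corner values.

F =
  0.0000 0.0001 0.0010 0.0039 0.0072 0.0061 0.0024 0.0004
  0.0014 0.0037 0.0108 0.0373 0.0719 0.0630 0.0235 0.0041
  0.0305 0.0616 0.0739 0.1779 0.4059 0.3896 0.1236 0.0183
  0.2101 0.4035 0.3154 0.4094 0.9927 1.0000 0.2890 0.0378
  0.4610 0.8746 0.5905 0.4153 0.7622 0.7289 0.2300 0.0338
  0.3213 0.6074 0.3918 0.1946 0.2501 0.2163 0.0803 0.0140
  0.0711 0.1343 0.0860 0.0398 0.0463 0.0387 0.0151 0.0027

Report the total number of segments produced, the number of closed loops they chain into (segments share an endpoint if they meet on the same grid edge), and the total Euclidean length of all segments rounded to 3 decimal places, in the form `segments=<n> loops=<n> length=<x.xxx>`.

segments=16 loops=2 length=12.834

cell (2,3): code 0100 → (2.247,4.000)–(3.000,3.243)
cell (2,4): code 1100 → (2.264,5.000)–(2.247,4.000)
cell (2,5): code 1000 → (3.000,5.632)–(2.264,5.000)
cell (3,0): code 0100 → (3.313,1.000)–(4.000,0.218)
cell (3,1): code 1100 → (3.856,2.000)–(3.313,1.000)
cell (3,2): code 1000 → (4.000,2.225)–(3.856,2.000)
cell (3,3): code 0110 → (3.000,3.243)–(4.000,3.391)
cell (3,5): code 1001 → (4.000,5.357)–(3.000,5.632)
cell (4,0): code 0110 → (4.000,0.218)–(5.000,0.803)
cell (4,1): code 1011 → (5.000,1.262)–(4.199,2.000)
cell (4,2): code 0001 → (4.199,2.000)–(4.000,2.225)
cell (4,3): code 0010 → (4.000,3.391)–(4.412,4.000)
cell (4,4): code 0011 → (4.412,4.000)–(4.347,5.000)
cell (4,5): code 0001 → (4.347,5.000)–(4.000,5.357)
cell (5,0): code 0010 → (5.000,0.803)–(5.119,1.000)
cell (5,1): code 0001 → (5.119,1.000)–(5.000,1.262)
total: 16 segments, chained into 2 closed loop(s), length Σ = 12.833678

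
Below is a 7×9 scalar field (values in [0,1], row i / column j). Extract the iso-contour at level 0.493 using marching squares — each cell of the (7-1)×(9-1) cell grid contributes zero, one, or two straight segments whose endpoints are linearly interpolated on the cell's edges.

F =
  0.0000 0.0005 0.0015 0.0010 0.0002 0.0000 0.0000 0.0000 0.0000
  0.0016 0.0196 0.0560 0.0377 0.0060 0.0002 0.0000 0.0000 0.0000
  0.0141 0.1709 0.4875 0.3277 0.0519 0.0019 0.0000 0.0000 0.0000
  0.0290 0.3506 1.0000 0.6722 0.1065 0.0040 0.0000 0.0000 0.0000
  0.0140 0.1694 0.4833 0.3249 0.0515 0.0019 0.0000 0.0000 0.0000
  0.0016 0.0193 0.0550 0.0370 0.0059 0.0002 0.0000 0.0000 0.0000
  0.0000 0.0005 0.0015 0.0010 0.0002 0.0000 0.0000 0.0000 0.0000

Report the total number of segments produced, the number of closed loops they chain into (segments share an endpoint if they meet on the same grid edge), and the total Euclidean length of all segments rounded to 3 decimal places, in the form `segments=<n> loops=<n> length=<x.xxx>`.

segments=6 loops=1 length=5.936

cell (2,1): code 0100 → (2.011,2.000)–(3.000,1.219)
cell (2,2): code 1100 → (2.480,3.000)–(2.011,2.000)
cell (2,3): code 1000 → (3.000,3.317)–(2.480,3.000)
cell (3,1): code 0010 → (3.000,1.219)–(3.981,2.000)
cell (3,2): code 0011 → (3.981,2.000)–(3.516,3.000)
cell (3,3): code 0001 → (3.516,3.000)–(3.000,3.317)
total: 6 segments, chained into 1 closed loop(s), length Σ = 5.936143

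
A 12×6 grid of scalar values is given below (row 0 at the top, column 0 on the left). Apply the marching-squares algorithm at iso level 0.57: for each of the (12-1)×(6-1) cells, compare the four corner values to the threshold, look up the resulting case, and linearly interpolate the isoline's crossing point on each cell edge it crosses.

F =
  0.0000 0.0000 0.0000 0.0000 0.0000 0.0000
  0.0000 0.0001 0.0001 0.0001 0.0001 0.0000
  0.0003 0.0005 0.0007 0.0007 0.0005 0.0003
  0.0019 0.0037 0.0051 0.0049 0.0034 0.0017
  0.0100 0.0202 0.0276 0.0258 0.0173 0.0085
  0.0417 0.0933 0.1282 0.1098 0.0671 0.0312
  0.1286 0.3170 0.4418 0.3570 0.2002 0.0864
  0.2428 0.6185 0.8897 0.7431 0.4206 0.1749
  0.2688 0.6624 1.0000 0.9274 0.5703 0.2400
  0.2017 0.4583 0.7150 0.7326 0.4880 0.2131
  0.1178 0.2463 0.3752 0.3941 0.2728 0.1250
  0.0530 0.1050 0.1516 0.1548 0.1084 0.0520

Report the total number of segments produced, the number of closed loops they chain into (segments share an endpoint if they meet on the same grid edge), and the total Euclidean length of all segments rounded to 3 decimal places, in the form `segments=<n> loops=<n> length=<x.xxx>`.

segments=14 loops=1 length=9.985

cell (6,0): code 0100 → (6.839,1.000)–(7.000,0.871)
cell (6,1): code 1100 → (6.286,2.000)–(6.839,1.000)
cell (6,2): code 1100 → (6.552,3.000)–(6.286,2.000)
cell (6,3): code 1000 → (7.000,3.537)–(6.552,3.000)
cell (7,0): code 0110 → (7.000,0.871)–(8.000,0.765)
cell (7,3): code 1101 → (7.998,4.000)–(7.000,3.537)
cell (7,4): code 1000 → (8.000,4.001)–(7.998,4.000)
cell (8,0): code 0010 → (8.000,0.765)–(8.453,1.000)
cell (8,1): code 0111 → (8.453,1.000)–(9.000,1.435)
cell (8,3): code 1011 → (9.000,3.665)–(8.004,4.000)
cell (8,4): code 0001 → (8.004,4.000)–(8.000,4.001)
cell (9,1): code 0010 → (9.000,1.435)–(9.427,2.000)
cell (9,2): code 0011 → (9.427,2.000)–(9.480,3.000)
cell (9,3): code 0001 → (9.480,3.000)–(9.000,3.665)
total: 14 segments, chained into 1 closed loop(s), length Σ = 9.984622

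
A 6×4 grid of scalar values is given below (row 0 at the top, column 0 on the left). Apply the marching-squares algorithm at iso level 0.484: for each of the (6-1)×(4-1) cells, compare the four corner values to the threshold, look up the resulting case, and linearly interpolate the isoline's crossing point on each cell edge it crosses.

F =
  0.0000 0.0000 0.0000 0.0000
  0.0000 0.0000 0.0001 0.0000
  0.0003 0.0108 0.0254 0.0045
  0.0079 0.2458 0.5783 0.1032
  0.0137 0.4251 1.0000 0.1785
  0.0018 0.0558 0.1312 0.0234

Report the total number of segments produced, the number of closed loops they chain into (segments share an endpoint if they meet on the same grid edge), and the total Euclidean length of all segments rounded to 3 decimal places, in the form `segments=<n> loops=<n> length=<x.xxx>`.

cell (2,1): code 0100 → (2.829,2.000)–(3.000,1.716)
cell (2,2): code 1000 → (3.000,2.198)–(2.829,2.000)
cell (3,1): code 0110 → (3.000,1.716)–(4.000,1.102)
cell (3,2): code 1001 → (4.000,2.628)–(3.000,2.198)
cell (4,1): code 0010 → (4.000,1.102)–(4.594,2.000)
cell (4,2): code 0001 → (4.594,2.000)–(4.000,2.628)
total: 6 segments, chained into 1 closed loop(s), length Σ = 4.795161

segments=6 loops=1 length=4.795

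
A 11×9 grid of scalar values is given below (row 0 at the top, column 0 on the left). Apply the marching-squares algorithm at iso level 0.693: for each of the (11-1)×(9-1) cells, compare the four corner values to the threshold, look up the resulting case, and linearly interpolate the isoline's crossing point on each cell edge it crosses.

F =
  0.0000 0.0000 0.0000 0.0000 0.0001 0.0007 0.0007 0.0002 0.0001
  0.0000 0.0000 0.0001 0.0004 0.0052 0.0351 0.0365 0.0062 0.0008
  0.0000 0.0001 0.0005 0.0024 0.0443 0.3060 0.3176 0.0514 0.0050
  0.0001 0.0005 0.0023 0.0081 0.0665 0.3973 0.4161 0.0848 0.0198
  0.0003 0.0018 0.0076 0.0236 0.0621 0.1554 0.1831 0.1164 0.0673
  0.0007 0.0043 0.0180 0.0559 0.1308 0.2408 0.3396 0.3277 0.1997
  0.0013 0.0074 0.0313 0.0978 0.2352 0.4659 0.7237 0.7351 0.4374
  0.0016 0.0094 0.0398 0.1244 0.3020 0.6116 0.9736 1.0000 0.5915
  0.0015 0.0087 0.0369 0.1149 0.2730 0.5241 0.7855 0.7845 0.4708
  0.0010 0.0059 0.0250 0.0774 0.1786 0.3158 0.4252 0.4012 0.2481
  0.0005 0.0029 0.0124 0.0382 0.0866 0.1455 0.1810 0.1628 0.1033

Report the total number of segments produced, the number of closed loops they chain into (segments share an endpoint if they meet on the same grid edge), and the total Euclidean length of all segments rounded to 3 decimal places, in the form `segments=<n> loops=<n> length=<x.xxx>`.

cell (5,5): code 0100 → (5.920,6.000)–(6.000,5.881)
cell (5,6): code 1100 → (5.897,7.000)–(5.920,6.000)
cell (5,7): code 1000 → (6.000,7.141)–(5.897,7.000)
cell (6,5): code 0110 → (6.000,5.881)–(7.000,5.225)
cell (6,7): code 1001 → (7.000,7.752)–(6.000,7.141)
cell (7,5): code 0110 → (7.000,5.225)–(8.000,5.646)
cell (7,7): code 1001 → (8.000,7.292)–(7.000,7.752)
cell (8,5): code 0010 → (8.000,5.646)–(8.257,6.000)
cell (8,6): code 0011 → (8.257,6.000)–(8.239,7.000)
cell (8,7): code 0001 → (8.239,7.000)–(8.000,7.292)
total: 10 segments, chained into 1 closed loop(s), length Σ = 7.686303

segments=10 loops=1 length=7.686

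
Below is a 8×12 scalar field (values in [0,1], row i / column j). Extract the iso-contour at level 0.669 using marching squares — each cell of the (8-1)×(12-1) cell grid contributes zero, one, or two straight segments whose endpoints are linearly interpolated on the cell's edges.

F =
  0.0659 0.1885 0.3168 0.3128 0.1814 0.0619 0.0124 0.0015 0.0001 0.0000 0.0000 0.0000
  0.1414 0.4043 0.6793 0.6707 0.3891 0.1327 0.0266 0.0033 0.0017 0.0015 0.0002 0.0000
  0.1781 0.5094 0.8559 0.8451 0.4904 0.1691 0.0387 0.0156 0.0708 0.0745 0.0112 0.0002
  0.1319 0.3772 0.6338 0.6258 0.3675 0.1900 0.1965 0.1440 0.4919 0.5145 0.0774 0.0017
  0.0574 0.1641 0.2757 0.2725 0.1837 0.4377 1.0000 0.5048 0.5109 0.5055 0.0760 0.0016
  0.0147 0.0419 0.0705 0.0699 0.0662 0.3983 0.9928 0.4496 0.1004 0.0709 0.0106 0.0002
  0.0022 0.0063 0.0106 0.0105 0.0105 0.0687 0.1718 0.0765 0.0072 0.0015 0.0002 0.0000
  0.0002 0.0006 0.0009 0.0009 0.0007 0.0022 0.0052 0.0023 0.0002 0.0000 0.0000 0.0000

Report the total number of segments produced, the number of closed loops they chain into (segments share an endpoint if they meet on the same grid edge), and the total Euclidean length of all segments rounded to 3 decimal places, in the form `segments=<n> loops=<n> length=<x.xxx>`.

segments=14 loops=2 length=11.126

cell (0,1): code 0100 → (0.972,2.000)–(1.000,1.963)
cell (0,2): code 1100 → (0.995,3.000)–(0.972,2.000)
cell (0,3): code 1000 → (1.000,3.006)–(0.995,3.000)
cell (1,1): code 0110 → (1.000,1.963)–(2.000,1.461)
cell (1,3): code 1001 → (2.000,3.496)–(1.000,3.006)
cell (2,1): code 0010 → (2.000,1.461)–(2.842,2.000)
cell (2,2): code 0011 → (2.842,2.000)–(2.803,3.000)
cell (2,3): code 0001 → (2.803,3.000)–(2.000,3.496)
cell (3,5): code 0100 → (3.588,6.000)–(4.000,5.411)
cell (3,6): code 1000 → (4.000,6.668)–(3.588,6.000)
cell (4,5): code 0110 → (4.000,5.411)–(5.000,5.455)
cell (4,6): code 1001 → (5.000,6.596)–(4.000,6.668)
cell (5,5): code 0010 → (5.000,5.455)–(5.394,6.000)
cell (5,6): code 0001 → (5.394,6.000)–(5.000,6.596)
total: 14 segments, chained into 2 closed loop(s), length Σ = 11.126490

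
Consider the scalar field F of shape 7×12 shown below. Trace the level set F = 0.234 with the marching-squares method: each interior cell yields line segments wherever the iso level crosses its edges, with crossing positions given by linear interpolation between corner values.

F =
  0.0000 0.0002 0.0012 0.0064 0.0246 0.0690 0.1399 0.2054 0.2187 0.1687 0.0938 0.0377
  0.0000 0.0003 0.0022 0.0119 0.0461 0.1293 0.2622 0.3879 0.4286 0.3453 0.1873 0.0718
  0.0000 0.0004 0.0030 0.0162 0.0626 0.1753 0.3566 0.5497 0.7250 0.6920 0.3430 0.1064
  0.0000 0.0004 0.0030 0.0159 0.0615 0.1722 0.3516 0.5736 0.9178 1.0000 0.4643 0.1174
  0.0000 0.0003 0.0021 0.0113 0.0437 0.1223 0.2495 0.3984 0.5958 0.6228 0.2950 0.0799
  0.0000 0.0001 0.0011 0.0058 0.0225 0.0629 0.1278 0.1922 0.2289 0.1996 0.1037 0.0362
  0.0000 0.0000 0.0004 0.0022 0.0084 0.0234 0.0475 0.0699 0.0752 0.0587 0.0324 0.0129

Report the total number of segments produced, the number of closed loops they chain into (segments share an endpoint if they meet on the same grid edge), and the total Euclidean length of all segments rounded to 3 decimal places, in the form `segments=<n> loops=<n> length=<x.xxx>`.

cell (0,5): code 0100 → (0.769,6.000)–(1.000,5.788)
cell (0,6): code 1100 → (0.157,7.000)–(0.769,6.000)
cell (0,7): code 1100 → (0.073,8.000)–(0.157,7.000)
cell (0,8): code 1100 → (0.370,9.000)–(0.073,8.000)
cell (0,9): code 1000 → (1.000,9.704)–(0.370,9.000)
cell (1,5): code 0110 → (1.000,5.788)–(2.000,5.324)
cell (1,9): code 1101 → (1.300,10.000)–(1.000,9.704)
cell (1,10): code 1000 → (2.000,10.461)–(1.300,10.000)
cell (2,5): code 0110 → (2.000,5.324)–(3.000,5.344)
cell (2,10): code 1001 → (3.000,10.664)–(2.000,10.461)
cell (3,5): code 0110 → (3.000,5.344)–(4.000,5.878)
cell (3,10): code 1001 → (4.000,10.284)–(3.000,10.664)
cell (4,5): code 0010 → (4.000,5.878)–(4.127,6.000)
cell (4,6): code 0011 → (4.127,6.000)–(4.797,7.000)
cell (4,7): code 0011 → (4.797,7.000)–(4.986,8.000)
cell (4,8): code 0011 → (4.986,8.000)–(4.919,9.000)
cell (4,9): code 0011 → (4.919,9.000)–(4.319,10.000)
cell (4,10): code 0001 → (4.319,10.000)–(4.000,10.284)
total: 18 segments, chained into 1 closed loop(s), length Σ = 16.056268

segments=18 loops=1 length=16.056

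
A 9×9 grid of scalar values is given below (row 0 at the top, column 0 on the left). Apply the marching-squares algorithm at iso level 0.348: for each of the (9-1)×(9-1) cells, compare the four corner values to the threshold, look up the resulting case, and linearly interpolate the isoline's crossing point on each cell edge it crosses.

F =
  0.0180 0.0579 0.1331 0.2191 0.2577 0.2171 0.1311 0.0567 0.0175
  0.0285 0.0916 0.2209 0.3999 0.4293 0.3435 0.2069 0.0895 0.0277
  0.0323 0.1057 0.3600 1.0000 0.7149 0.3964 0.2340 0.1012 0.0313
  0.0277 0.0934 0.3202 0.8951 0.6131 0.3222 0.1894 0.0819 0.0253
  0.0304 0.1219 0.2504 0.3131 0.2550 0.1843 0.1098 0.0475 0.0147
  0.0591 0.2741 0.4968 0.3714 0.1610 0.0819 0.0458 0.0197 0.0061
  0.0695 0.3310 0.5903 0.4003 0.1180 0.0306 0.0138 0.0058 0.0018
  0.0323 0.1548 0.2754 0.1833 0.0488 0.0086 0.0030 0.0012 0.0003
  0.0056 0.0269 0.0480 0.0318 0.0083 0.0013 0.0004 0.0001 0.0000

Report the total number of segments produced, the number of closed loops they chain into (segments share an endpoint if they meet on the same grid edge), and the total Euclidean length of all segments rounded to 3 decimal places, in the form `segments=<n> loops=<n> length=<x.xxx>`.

segments=22 loops=2 length=17.436

cell (0,2): code 0100 → (0.713,3.000)–(1.000,2.710)
cell (0,3): code 1100 → (0.526,4.000)–(0.713,3.000)
cell (0,4): code 1000 → (1.000,4.948)–(0.526,4.000)
cell (1,1): code 0100 → (1.914,2.000)–(2.000,1.953)
cell (1,2): code 1110 → (1.000,2.710)–(1.914,2.000)
cell (1,4): code 1101 → (1.085,5.000)–(1.000,4.948)
cell (1,5): code 1000 → (2.000,5.298)–(1.085,5.000)
cell (2,1): code 0010 → (2.000,1.953)–(2.302,2.000)
cell (2,2): code 0111 → (2.302,2.000)–(3.000,2.048)
cell (2,4): code 1011 → (3.000,4.911)–(2.652,5.000)
cell (2,5): code 0001 → (2.652,5.000)–(2.000,5.298)
cell (3,2): code 0010 → (3.000,2.048)–(3.940,3.000)
cell (3,3): code 0011 → (3.940,3.000)–(3.740,4.000)
cell (3,4): code 0001 → (3.740,4.000)–(3.000,4.911)
cell (4,1): code 0100 → (4.396,2.000)–(5.000,1.332)
cell (4,2): code 1100 → (4.599,3.000)–(4.396,2.000)
cell (4,3): code 1000 → (5.000,3.111)–(4.599,3.000)
cell (5,1): code 0110 → (5.000,1.332)–(6.000,1.066)
cell (5,3): code 1001 → (6.000,3.185)–(5.000,3.111)
cell (6,1): code 0010 → (6.000,1.066)–(6.769,2.000)
cell (6,2): code 0011 → (6.769,2.000)–(6.241,3.000)
cell (6,3): code 0001 → (6.241,3.000)–(6.000,3.185)
total: 22 segments, chained into 2 closed loop(s), length Σ = 17.435730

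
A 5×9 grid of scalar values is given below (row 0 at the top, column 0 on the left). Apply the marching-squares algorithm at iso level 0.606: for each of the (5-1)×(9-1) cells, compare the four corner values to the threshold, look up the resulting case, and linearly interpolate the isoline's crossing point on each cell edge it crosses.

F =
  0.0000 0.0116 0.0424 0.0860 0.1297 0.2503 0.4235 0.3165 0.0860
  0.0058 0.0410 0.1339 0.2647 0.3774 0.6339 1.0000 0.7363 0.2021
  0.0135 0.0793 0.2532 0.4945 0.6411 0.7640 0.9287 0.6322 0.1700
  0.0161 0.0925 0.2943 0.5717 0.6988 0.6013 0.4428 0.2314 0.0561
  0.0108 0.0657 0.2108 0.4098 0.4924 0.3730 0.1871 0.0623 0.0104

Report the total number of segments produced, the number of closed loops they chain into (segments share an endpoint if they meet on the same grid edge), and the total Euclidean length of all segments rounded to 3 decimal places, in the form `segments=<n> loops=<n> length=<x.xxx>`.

cell (0,4): code 0100 → (0.927,5.000)–(1.000,4.891)
cell (0,5): code 1100 → (0.317,6.000)–(0.927,5.000)
cell (0,6): code 1100 → (0.690,7.000)–(0.317,6.000)
cell (0,7): code 1000 → (1.000,7.244)–(0.690,7.000)
cell (1,3): code 0100 → (1.867,4.000)–(2.000,3.761)
cell (1,4): code 1110 → (1.000,4.891)–(1.867,4.000)
cell (1,7): code 1001 → (2.000,7.057)–(1.000,7.244)
cell (2,3): code 0110 → (2.000,3.761)–(3.000,3.270)
cell (2,4): code 1011 → (3.000,4.952)–(2.971,5.000)
cell (2,5): code 0011 → (2.971,5.000)–(2.664,6.000)
cell (2,6): code 0011 → (2.664,6.000)–(2.065,7.000)
cell (2,7): code 0001 → (2.065,7.000)–(2.000,7.057)
cell (3,3): code 0010 → (3.000,3.270)–(3.450,4.000)
cell (3,4): code 0001 → (3.450,4.000)–(3.000,4.952)
total: 14 segments, chained into 1 closed loop(s), length Σ = 10.677625

segments=14 loops=1 length=10.678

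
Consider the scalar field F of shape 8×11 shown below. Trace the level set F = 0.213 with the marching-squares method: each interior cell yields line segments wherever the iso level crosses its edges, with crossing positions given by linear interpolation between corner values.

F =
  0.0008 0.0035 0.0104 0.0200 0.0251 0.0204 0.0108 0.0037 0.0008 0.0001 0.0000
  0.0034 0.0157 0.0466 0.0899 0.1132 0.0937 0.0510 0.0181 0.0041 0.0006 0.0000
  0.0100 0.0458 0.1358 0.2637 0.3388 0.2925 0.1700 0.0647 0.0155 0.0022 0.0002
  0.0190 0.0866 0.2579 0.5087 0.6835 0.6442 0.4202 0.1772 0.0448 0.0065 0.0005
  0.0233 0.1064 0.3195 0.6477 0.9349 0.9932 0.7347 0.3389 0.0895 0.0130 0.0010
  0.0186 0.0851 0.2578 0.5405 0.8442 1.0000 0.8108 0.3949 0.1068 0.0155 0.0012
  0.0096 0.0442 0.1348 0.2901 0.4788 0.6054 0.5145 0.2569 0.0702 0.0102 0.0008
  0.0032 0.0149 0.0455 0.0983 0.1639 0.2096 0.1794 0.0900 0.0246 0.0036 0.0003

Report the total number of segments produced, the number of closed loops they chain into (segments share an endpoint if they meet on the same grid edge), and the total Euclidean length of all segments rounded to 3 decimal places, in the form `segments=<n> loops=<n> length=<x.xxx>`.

segments=22 loops=1 length=18.084

cell (1,2): code 0100 → (1.708,3.000)–(2.000,2.604)
cell (1,3): code 1100 → (1.442,4.000)–(1.708,3.000)
cell (1,4): code 1100 → (1.600,5.000)–(1.442,4.000)
cell (1,5): code 1000 → (2.000,5.649)–(1.600,5.000)
cell (2,1): code 0100 → (2.632,2.000)–(3.000,1.738)
cell (2,2): code 1110 → (2.000,2.604)–(2.632,2.000)
cell (2,5): code 1101 → (2.172,6.000)–(2.000,5.649)
cell (2,6): code 1000 → (3.000,6.853)–(2.172,6.000)
cell (3,1): code 0110 → (3.000,1.738)–(4.000,1.500)
cell (3,6): code 1101 → (3.221,7.000)–(3.000,6.853)
cell (3,7): code 1000 → (4.000,7.505)–(3.221,7.000)
cell (4,1): code 0110 → (4.000,1.500)–(5.000,1.741)
cell (4,7): code 1001 → (5.000,7.631)–(4.000,7.505)
cell (5,1): code 0010 → (5.000,1.741)–(5.364,2.000)
cell (5,2): code 0111 → (5.364,2.000)–(6.000,2.504)
cell (5,7): code 1001 → (6.000,7.235)–(5.000,7.631)
cell (6,2): code 0010 → (6.000,2.504)–(6.402,3.000)
cell (6,3): code 0011 → (6.402,3.000)–(6.844,4.000)
cell (6,4): code 0011 → (6.844,4.000)–(6.991,5.000)
cell (6,5): code 0011 → (6.991,5.000)–(6.900,6.000)
cell (6,6): code 0011 → (6.900,6.000)–(6.263,7.000)
cell (6,7): code 0001 → (6.263,7.000)–(6.000,7.235)
total: 22 segments, chained into 1 closed loop(s), length Σ = 18.084221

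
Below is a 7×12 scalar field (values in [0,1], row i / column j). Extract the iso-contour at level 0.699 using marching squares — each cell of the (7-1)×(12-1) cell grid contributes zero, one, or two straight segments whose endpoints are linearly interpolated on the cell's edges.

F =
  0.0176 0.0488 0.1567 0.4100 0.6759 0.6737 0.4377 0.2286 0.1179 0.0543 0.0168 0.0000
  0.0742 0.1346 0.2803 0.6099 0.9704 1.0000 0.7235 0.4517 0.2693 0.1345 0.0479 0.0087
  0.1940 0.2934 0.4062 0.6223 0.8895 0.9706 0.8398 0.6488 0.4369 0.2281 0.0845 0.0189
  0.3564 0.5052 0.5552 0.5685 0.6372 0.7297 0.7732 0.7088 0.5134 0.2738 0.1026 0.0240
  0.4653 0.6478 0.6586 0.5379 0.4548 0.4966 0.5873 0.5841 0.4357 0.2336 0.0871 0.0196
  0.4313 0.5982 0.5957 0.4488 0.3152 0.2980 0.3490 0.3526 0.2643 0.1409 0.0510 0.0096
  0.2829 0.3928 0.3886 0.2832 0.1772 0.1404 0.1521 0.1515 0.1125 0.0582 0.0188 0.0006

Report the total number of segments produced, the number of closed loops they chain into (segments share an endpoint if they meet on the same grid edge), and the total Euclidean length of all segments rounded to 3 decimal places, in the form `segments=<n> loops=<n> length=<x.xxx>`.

segments=14 loops=1 length=11.144

cell (0,3): code 0100 → (0.078,4.000)–(1.000,3.247)
cell (0,4): code 1100 → (0.078,5.000)–(0.078,4.000)
cell (0,5): code 1100 → (0.914,6.000)–(0.078,5.000)
cell (0,6): code 1000 → (1.000,6.090)–(0.914,6.000)
cell (1,3): code 0110 → (1.000,3.247)–(2.000,3.287)
cell (1,6): code 1001 → (2.000,6.737)–(1.000,6.090)
cell (2,3): code 0010 → (2.000,3.287)–(2.755,4.000)
cell (2,4): code 0111 → (2.755,4.000)–(3.000,4.668)
cell (2,6): code 1101 → (2.837,7.000)–(2.000,6.737)
cell (2,7): code 1000 → (3.000,7.050)–(2.837,7.000)
cell (3,4): code 0010 → (3.000,4.668)–(3.132,5.000)
cell (3,5): code 0011 → (3.132,5.000)–(3.399,6.000)
cell (3,6): code 0011 → (3.399,6.000)–(3.079,7.000)
cell (3,7): code 0001 → (3.079,7.000)–(3.000,7.050)
total: 14 segments, chained into 1 closed loop(s), length Σ = 11.143586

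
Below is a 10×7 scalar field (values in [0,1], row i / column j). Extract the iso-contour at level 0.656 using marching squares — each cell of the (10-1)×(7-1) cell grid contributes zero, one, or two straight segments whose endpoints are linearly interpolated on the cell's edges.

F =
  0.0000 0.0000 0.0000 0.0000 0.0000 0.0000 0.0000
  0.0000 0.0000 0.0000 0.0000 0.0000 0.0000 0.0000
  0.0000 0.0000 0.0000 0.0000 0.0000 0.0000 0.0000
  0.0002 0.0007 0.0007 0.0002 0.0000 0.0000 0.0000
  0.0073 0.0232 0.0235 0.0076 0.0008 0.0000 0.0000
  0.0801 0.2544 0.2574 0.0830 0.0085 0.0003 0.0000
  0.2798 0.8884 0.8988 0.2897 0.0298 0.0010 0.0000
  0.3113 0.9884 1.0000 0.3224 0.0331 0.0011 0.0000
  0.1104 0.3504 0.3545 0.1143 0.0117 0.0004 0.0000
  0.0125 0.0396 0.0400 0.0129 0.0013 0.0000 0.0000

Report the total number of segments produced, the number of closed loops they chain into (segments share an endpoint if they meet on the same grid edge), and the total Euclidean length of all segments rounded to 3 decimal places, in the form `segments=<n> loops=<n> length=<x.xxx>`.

segments=8 loops=1 length=6.543

cell (5,0): code 0100 → (5.633,1.000)–(6.000,0.618)
cell (5,1): code 1100 → (5.621,2.000)–(5.633,1.000)
cell (5,2): code 1000 → (6.000,2.399)–(5.621,2.000)
cell (6,0): code 0110 → (6.000,0.618)–(7.000,0.509)
cell (6,2): code 1001 → (7.000,2.508)–(6.000,2.399)
cell (7,0): code 0010 → (7.000,0.509)–(7.521,1.000)
cell (7,1): code 0011 → (7.521,1.000)–(7.533,2.000)
cell (7,2): code 0001 → (7.533,2.000)–(7.000,2.508)
total: 8 segments, chained into 1 closed loop(s), length Σ = 6.542929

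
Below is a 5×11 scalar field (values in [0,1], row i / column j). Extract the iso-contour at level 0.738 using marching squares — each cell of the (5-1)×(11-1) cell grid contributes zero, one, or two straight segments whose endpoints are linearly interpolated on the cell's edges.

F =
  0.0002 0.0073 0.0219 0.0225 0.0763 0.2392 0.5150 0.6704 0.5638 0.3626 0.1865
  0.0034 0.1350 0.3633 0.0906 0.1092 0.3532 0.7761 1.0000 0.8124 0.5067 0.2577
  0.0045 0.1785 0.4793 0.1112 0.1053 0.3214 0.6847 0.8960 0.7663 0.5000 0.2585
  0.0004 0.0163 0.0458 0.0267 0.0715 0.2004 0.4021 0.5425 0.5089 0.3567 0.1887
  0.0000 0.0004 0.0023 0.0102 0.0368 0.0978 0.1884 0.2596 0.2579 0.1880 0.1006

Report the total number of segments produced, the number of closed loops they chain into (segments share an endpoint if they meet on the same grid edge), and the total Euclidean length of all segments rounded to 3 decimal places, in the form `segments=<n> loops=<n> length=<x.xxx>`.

cell (0,5): code 0100 → (0.854,6.000)–(1.000,5.910)
cell (0,6): code 1100 → (0.205,7.000)–(0.854,6.000)
cell (0,7): code 1100 → (0.701,8.000)–(0.205,7.000)
cell (0,8): code 1000 → (1.000,8.243)–(0.701,8.000)
cell (1,5): code 0010 → (1.000,5.910)–(1.417,6.000)
cell (1,6): code 0111 → (1.417,6.000)–(2.000,6.252)
cell (1,8): code 1001 → (2.000,8.106)–(1.000,8.243)
cell (2,6): code 0010 → (2.000,6.252)–(2.447,7.000)
cell (2,7): code 0011 → (2.447,7.000)–(2.110,8.000)
cell (2,8): code 0001 → (2.110,8.000)–(2.000,8.106)
total: 10 segments, chained into 1 closed loop(s), length Σ = 7.015974

segments=10 loops=1 length=7.016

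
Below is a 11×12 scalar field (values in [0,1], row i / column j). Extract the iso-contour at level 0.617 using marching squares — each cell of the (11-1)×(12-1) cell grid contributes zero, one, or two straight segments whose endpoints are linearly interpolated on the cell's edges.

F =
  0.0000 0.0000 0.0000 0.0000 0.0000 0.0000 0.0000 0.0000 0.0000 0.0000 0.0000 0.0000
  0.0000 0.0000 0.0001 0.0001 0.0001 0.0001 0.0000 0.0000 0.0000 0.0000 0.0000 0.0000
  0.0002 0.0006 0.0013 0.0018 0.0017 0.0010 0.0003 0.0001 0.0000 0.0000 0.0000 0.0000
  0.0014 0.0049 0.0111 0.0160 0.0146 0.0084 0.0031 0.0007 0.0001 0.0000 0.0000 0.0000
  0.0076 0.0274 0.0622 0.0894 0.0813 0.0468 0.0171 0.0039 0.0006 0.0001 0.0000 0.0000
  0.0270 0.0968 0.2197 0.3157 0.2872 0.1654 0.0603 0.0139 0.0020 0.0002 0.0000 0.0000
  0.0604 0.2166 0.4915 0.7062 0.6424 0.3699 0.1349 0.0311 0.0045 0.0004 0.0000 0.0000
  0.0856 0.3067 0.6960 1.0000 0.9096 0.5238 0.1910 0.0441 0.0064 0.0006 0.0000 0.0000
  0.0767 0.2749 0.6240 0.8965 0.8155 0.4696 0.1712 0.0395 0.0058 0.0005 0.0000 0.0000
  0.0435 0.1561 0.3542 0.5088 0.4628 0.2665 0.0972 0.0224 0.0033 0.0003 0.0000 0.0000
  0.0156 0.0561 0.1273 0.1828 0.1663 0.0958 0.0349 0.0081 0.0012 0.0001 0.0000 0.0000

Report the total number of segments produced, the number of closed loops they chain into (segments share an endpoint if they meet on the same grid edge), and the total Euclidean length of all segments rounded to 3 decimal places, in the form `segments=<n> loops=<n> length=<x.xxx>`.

segments=12 loops=1 length=9.189

cell (5,2): code 0100 → (5.772,3.000)–(6.000,2.585)
cell (5,3): code 1100 → (5.928,4.000)–(5.772,3.000)
cell (5,4): code 1000 → (6.000,4.093)–(5.928,4.000)
cell (6,1): code 0100 → (6.614,2.000)–(7.000,1.797)
cell (6,2): code 1110 → (6.000,2.585)–(6.614,2.000)
cell (6,4): code 1001 → (7.000,4.758)–(6.000,4.093)
cell (7,1): code 0110 → (7.000,1.797)–(8.000,1.980)
cell (7,4): code 1001 → (8.000,4.574)–(7.000,4.758)
cell (8,1): code 0010 → (8.000,1.980)–(8.026,2.000)
cell (8,2): code 0011 → (8.026,2.000)–(8.721,3.000)
cell (8,3): code 0011 → (8.721,3.000)–(8.563,4.000)
cell (8,4): code 0001 → (8.563,4.000)–(8.000,4.574)
total: 12 segments, chained into 1 closed loop(s), length Σ = 9.189020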